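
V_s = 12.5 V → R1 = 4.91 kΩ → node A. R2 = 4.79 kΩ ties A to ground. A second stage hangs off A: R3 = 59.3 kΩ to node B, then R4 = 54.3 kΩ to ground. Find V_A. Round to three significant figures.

The second stage (R3 + R4 = 113.6 kΩ) loads node A in parallel with R2.
R2 ‖ (R3+R4) = 4.596 kΩ.
So V_A = 12.5 × 0.4835 = 6.044 V.

V_A ≈ 6.04 V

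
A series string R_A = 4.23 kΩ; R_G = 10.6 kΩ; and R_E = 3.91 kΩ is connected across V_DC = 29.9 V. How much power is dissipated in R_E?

P ≈ 9.95 mW

ΣR = 18.74 kΩ → I = 29.9/18.74 = 1.596 mA.
V(R_E) = I·R = 6.238 V; P = V·I = 6.238 × 1.596 = 9.954 mW.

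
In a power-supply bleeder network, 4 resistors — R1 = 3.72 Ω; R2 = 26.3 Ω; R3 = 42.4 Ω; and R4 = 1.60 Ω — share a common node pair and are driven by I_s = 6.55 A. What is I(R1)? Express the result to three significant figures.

ΣG = 1/3.72 + 1/26.3 + 1/42.4 + 1/1.60 = 0.9554.
By the current-divider rule, I = I_s · G_k/ΣG = 6.55 × 0.2814 = 1.843 A.

I ≈ 1.84 A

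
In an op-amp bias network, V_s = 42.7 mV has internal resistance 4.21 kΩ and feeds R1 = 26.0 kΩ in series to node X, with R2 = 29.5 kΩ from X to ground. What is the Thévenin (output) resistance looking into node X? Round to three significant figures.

R_th ≈ 14.9 kΩ

R1' = 4.21 + 26.0 = 30.21 kΩ (source resistance + R1).
With V_s suppressed (replaced by a short), R_th = R1' ‖ R2 = (30.21 × 29.5)/(30.21 + 29.5) = 14.93 kΩ.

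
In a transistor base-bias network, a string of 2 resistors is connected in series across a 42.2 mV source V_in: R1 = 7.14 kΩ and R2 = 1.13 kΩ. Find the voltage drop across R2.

ΣR = 7.14 + 1.13 = 8.270 kΩ.
V = V_in · R/ΣR = 42.2 × 0.1366 = 5.766 mV.

V ≈ 5.77 mV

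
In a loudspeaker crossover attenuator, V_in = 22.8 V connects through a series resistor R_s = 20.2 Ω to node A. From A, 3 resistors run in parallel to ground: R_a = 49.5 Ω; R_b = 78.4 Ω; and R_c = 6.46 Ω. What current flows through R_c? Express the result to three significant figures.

I ≈ 0.736 A

Combine the parallel branches: R_p = (1/49.5 + 1/78.4 + 1/6.46)⁻¹ = 5.326 Ω.
V_A = 22.8 × 5.326/25.53 = 4.757 V.
Branch current I = V_A/R_c = 4.757/6.46 = 0.7364 A.
(Equivalently: I_total = 0.8932 A, then current-divider fraction G_k/ΣG = 0.8245.)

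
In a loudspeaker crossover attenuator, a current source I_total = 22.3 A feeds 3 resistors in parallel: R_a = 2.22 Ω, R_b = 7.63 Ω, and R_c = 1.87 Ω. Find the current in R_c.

I ≈ 10.7 A

Total conductance ΣG = 1/2.22 + 1/7.63 + 1/1.87 = 1.116 (units of 1/Ω).
R_c takes the fraction G_k/ΣG = 0.5348/1.116 = 0.4791, so I = 22.3 × 0.4791 = 10.68 A.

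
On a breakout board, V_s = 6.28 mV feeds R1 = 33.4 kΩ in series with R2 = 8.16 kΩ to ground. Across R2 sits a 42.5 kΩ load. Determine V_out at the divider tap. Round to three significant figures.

V_out ≈ 1.07 mV

R2 ‖ R_L = (8.16 × 42.5)/(8.16 + 42.5) = 6.846 kΩ.
Now apply the divider: V_out = 6.28 × 0.1701 = 1.068 mV.
(Unloaded it would be 1.23 mV; the load pulls it down.)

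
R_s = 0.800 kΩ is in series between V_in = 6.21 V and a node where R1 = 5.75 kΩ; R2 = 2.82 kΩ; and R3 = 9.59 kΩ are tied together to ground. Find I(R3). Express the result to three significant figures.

I ≈ 0.430 mA

Equivalent of the parallel group: R_p = 1.580 kΩ.
V_A = 6.21 × 1.580/2.380 = 4.123 V.
I(R3) = V_A / R3 = 4.123/9.59 = 0.4299 mA.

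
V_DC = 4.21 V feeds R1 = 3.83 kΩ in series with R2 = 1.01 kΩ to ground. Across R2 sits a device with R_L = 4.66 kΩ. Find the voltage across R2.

V_out ≈ 0.750 V

R2 ‖ R_L = (1.01 × 4.66)/(1.01 + 4.66) = 0.8301 kΩ.
Now apply the divider: V_out = 4.21 × 0.1781 = 0.7499 V.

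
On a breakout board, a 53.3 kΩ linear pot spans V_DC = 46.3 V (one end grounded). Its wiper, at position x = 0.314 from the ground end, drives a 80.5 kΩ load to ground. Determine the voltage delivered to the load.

V_out ≈ 12.7 V

Split the track: R_lower = x·R_p = 16.74 kΩ, R_upper = (1−x)·R_p = 36.56 kΩ.
Lower segment in parallel with the load: 16.74 ‖ 80.5 = 13.86 kΩ.
Loaded-divider output: V_out = 46.3 × 0.2748 = 12.72 V.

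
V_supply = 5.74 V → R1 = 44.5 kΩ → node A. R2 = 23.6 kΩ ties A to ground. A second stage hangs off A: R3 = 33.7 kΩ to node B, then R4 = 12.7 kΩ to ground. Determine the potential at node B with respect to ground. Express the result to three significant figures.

V_B ≈ 0.409 V

The second stage (R3 + R4 = 46.40 kΩ) loads node A in parallel with R2.
Effective lower resistance at A: R2 ‖ 46.40 = 15.64 kΩ.
So V_A = 5.74 × 0.2601 = 1.493 V.
V_B = V_A × 0.2737 = 0.4086 V.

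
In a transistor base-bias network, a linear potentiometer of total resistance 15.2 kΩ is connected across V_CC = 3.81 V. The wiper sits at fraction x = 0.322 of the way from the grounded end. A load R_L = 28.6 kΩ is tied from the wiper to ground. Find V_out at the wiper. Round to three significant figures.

Lower segment x·R_p = 4.894 kΩ; upper segment (1−x)·R_p = 10.31 kΩ.
Lower segment in parallel with the load: 4.894 ‖ 28.6 = 4.179 kΩ.
V_out = 3.81 × 4.179/(10.31 + 4.179) = 1.099 V.

V_out ≈ 1.10 V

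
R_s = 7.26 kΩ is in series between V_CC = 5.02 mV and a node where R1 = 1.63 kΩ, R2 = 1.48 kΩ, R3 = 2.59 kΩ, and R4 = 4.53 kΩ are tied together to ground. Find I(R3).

Parallel bank: R_p = 1/(1/1.63 + 1/1.48 + 1/2.59 + 1/4.53) = 0.5274 kΩ.
Node voltage V_A = V_CC · R_p/(R_s + R_p) = 5.02 × 0.06773 = 0.3400 mV.
I(R3) = V_A / R3 = 0.3400/2.59 = 0.1313 µA.

I ≈ 0.131 µA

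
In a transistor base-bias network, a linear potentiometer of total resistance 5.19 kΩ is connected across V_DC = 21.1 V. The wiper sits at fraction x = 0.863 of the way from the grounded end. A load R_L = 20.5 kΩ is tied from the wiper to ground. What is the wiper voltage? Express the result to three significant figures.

The pot divides into 0.7110 kΩ above the wiper and 4.479 kΩ below.
(x·R_p) ‖ R_L = 3.676 kΩ.
V_out = 21.1 × 3.676/(0.7110 + 3.676) = 17.68 V.

V_out ≈ 17.7 V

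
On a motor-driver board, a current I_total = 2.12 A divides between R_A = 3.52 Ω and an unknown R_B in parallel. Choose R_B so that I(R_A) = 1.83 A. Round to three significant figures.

Two-branch current divider: I_A = I_total · R_B/(R_A + R_B).
1.83/2.12 = R_B/(R_A + R_B) → R_B = R_A · (0.8632)/(1 − 0.8632) = 3.52 × 6.310 = 22.21 Ω.

R_B ≈ 22.2 Ω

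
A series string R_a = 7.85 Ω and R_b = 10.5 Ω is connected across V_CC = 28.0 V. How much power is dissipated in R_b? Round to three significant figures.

P ≈ 24.4 W

ΣR = 18.35 Ω → I = 28.0/18.35 = 1.526 A.
V(R_b) = I·R = 16.02 V; P = V·I = 16.02 × 1.526 = 24.45 W.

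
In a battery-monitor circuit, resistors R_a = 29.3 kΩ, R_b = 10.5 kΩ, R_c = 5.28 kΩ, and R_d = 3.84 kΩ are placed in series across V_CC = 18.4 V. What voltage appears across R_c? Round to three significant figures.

Total series resistance ΣR = 29.3 + 10.5 + 5.28 + 3.84 = 48.92 kΩ.
By the voltage-divider rule, V = 18.4 × 5.280/48.92 = 1.986 V.

V ≈ 1.99 V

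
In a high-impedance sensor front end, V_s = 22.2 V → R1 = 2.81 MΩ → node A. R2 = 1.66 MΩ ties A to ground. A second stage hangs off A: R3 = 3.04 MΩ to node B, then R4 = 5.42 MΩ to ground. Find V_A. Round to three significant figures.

Looking into the second stage from A: R3 + R4 = 8.460 MΩ appears in parallel with R2.
R2 ‖ (R3+R4) = 1.388 MΩ.
First divider: V_A = V_s · 1.388/(2.81 + 1.388) = 7.339 V.

V_A ≈ 7.34 V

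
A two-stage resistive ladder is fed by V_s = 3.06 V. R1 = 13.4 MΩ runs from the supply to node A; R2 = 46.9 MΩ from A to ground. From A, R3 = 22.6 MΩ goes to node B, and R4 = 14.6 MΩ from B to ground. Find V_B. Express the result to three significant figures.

V_B ≈ 0.730 V

Node A sees R2 in parallel with the series input of stage 2, R3 + R4 = 37.20 MΩ.
R2 ‖ (R3+R4) = 20.75 MΩ.
First divider: V_A = V_s · 20.75/(13.4 + 20.75) = 1.859 V.
Stage 2 is unloaded, so V_B = V_A · R4/(R3+R4) = 1.859 × 14.6/37.20 = 0.7297 V.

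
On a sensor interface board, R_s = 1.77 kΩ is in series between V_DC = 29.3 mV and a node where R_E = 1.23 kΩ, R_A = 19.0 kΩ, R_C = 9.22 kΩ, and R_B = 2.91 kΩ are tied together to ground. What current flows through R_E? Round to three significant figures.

I ≈ 7.15 µA

Parallel bank: R_p = 1/(1/1.23 + 1/19.0 + 1/9.22 + 1/2.91) = 0.7589 kΩ.
Node voltage V_A = V_DC · R_p/(R_s + R_p) = 29.3 × 0.3001 = 8.792 mV.
Branch current I = V_A/R_E = 8.792/1.23 = 7.148 µA.
(Check via current divider: I_total = 11.59 µA; share G_k/ΣG = 0.6170 → same result.)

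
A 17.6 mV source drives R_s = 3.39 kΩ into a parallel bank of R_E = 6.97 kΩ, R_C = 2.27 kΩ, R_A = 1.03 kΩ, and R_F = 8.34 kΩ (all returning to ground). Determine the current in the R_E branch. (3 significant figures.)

I ≈ 0.378 µA

Equivalent of the parallel group: R_p = 0.5971 kΩ.
V_A by voltage divider: V_A = 17.6 × 0.5971/(3.39 + 0.5971) = 2.636 mV.
I(R_E) = V_A / R_E = 2.636/6.97 = 0.3782 µA.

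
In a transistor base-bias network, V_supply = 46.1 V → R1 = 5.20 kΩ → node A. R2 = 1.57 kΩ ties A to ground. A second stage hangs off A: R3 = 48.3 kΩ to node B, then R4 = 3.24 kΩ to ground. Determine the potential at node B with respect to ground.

The second stage (R3 + R4 = 51.54 kΩ) loads node A in parallel with R2.
Effective lower resistance at A: R2 ‖ 51.54 = 1.524 kΩ.
First divider: V_A = V_supply · 1.524/(5.20 + 1.524) = 10.45 V.
Then the unloaded second divider: V_B = V_A × R4/(R3+R4) = 10.45 × 0.06286 = 0.6567 V.

V_B ≈ 0.657 V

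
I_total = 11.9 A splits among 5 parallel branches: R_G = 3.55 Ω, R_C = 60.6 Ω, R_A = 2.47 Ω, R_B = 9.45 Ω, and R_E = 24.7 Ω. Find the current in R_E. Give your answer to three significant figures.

ΣG = 1/3.55 + 1/60.6 + 1/2.47 + 1/9.45 + 1/24.7 = 0.8494.
R_E takes the fraction G_k/ΣG = 0.04049/0.8494 = 0.04767, so I = 11.9 × 0.04767 = 0.5672 A.

I ≈ 0.567 A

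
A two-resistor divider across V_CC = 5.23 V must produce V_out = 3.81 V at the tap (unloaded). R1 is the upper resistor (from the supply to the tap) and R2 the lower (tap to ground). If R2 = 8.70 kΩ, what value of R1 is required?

Required fraction k = V_out/V_CC = 0.7285.
R1 = R2·(1/k − 1) = 8.70 × 0.3727 = 3.243 kΩ.

R1 ≈ 3.24 kΩ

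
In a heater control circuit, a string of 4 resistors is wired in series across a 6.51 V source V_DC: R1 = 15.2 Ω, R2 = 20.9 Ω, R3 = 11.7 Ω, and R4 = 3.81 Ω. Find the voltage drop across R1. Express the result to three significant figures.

Series total: ΣR = 15.2 + 20.9 + 11.7 + 3.81 = 51.61 Ω.
By the voltage-divider rule, V = 6.51 × 15.20/51.61 = 1.917 V.

V ≈ 1.92 V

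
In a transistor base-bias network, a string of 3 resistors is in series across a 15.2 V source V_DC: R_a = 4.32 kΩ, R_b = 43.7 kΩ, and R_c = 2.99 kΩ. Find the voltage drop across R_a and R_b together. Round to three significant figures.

ΣR = 4.32 + 43.7 + 2.99 = 51.01 kΩ.
R_{R_a..R_b} = 4.32 + 43.7 = 48.02 kΩ.
V = V_DC · R/ΣR = 15.2 × 0.9414 = 14.31 V.

V ≈ 14.3 V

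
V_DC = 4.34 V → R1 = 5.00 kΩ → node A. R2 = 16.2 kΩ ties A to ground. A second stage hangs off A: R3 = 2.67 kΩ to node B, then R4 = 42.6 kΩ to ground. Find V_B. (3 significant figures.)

V_B ≈ 2.88 V

Looking into the second stage from A: R3 + R4 = 45.27 kΩ appears in parallel with R2.
R2 ‖ (R3+R4) = 11.93 kΩ.
So V_A = 4.34 × 0.7047 = 3.058 V.
V_B = V_A × 0.9410 = 2.878 V.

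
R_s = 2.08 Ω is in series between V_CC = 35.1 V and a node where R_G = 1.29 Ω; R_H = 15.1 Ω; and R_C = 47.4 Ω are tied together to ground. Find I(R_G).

I ≈ 9.74 A

Parallel bank: R_p = 1/(1/1.29 + 1/15.1 + 1/47.4) = 1.159 Ω.
Node voltage V_A = V_CC · R_p/(R_s + R_p) = 35.1 × 0.3579 = 12.56 V.
I(R_G) = V_A / R_G = 12.56/1.29 = 9.738 A.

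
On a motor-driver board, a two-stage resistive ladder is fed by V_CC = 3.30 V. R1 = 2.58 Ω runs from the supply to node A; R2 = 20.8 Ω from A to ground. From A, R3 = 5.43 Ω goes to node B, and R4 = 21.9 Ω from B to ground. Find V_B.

V_B ≈ 2.17 V

Looking into the second stage from A: R3 + R4 = 27.33 Ω appears in parallel with R2.
R2 ‖ (R3+R4) = 11.81 Ω.
So V_A = 3.30 × 0.8207 = 2.708 V.
V_B = V_A × 0.8013 = 2.170 V.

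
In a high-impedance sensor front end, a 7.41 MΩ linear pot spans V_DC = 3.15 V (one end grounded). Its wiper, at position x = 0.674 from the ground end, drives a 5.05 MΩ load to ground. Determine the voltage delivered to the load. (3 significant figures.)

V_out ≈ 1.61 V

Lower segment x·R_p = 4.994 MΩ; upper segment (1−x)·R_p = 2.416 MΩ.
(x·R_p) ‖ R_L = 2.511 MΩ.
V_out = 3.15 × 2.511/(2.416 + 2.511) = 1.605 V.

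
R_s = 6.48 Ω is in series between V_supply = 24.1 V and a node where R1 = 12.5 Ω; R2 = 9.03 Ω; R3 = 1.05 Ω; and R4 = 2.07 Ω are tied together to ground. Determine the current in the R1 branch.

Equivalent of the parallel group: R_p = 0.6149 Ω.
Node voltage V_A = V_supply · R_p/(R_s + R_p) = 24.1 × 0.08667 = 2.089 V.
Branch current I = V_A/R1 = 2.089/12.5 = 0.1671 A.

I ≈ 0.167 A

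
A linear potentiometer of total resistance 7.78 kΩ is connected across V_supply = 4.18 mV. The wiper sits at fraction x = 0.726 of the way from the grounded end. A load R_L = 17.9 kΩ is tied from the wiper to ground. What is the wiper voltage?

Split the track: R_lower = x·R_p = 5.648 kΩ, R_upper = (1−x)·R_p = 2.132 kΩ.
R_L loads the lower segment: effective lower R = 4.293 kΩ.
V_out = 4.18 × 4.293/(2.132 + 4.293) = 2.793 mV.
(Unloaded: V_out = x·V_supply = 3.03 mV.)

V_out ≈ 2.79 mV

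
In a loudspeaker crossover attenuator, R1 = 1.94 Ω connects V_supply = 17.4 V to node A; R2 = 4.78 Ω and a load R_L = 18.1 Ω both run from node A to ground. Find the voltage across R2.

R2 ‖ R_L = (4.78 × 18.1)/(4.78 + 18.1) = 3.781 Ω.
Now apply the divider: V_out = 17.4 × 0.6609 = 11.50 V.
(Unloaded it would be 12.4 V; the load pulls it down.)

V_out ≈ 11.5 V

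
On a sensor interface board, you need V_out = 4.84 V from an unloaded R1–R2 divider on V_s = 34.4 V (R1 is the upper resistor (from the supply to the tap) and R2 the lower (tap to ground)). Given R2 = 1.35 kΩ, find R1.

R1 ≈ 8.25 kΩ

Required fraction k = V_out/V_s = 0.1407.
Rearranging, R1 = R2·(1−k)/k = 1.35 × 6.107 = 8.245 kΩ.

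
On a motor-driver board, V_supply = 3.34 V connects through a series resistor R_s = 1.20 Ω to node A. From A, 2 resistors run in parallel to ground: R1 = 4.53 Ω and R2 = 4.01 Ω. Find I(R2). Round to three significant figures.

I ≈ 0.533 A

Parallel bank: R_p = 1/(1/4.53 + 1/4.01) = 2.127 Ω.
V_A by voltage divider: V_A = 3.34 × 2.127/(1.20 + 2.127) = 2.135 V.
Branch current I = V_A/R2 = 2.135/4.01 = 0.5325 A.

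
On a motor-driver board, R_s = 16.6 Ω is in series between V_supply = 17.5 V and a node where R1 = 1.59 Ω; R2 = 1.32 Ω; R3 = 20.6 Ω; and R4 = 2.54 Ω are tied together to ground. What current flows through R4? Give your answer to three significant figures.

I ≈ 0.220 A

Equivalent of the parallel group: R_p = 0.5468 Ω.
V_A = 17.5 × 0.5468/17.15 = 0.5581 V.
I(R4) = V_A / R4 = 0.5581/2.54 = 0.2197 A.
(Equivalently: I_total = 1.021 A, then current-divider fraction G_k/ΣG = 0.2153.)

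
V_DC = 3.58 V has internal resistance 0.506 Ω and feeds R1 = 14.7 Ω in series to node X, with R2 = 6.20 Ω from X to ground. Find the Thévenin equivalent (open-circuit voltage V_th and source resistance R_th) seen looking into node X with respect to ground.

R1' = 0.506 + 14.7 = 15.21 Ω (source resistance + R1).
V_th is the unloaded tap voltage: V_DC · R2/(R1'+R2) = 3.58 × 0.2896 = 1.037 V.
With V_DC suppressed (replaced by a short), R_th = R1' ‖ R2 = (15.21 × 6.20)/(15.21 + 6.20) = 4.404 Ω.

V_th ≈ 1.04 V, R_th ≈ 4.40 Ω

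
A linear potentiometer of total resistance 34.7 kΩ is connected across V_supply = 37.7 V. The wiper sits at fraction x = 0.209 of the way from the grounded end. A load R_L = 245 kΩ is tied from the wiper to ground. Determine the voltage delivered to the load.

V_out ≈ 7.70 V

Split the track: R_lower = x·R_p = 7.252 kΩ, R_upper = (1−x)·R_p = 27.45 kΩ.
R_L loads the lower segment: effective lower R = 7.044 kΩ.
Loaded-divider output: V_out = 37.7 × 0.2042 = 7.699 V.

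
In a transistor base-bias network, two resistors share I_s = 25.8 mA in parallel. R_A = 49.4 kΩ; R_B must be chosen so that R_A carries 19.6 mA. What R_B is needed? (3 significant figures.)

Two-branch current divider: I_A = I_s · R_B/(R_A + R_B).
With f = 0.7597, R_B = R_A · f/(1−f) = 49.4 × 3.161 = 156.2 kΩ.

R_B ≈ 156 kΩ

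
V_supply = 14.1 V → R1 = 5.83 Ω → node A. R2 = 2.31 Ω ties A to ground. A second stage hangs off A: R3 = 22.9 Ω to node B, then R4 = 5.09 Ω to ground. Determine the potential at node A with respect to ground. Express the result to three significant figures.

V_A ≈ 3.78 V

Node A sees R2 in parallel with the series input of stage 2, R3 + R4 = 27.99 Ω.
Effective lower resistance at A: R2 ‖ 27.99 = 2.134 Ω.
First divider: V_A = V_supply · 2.134/(5.83 + 2.134) = 3.778 V.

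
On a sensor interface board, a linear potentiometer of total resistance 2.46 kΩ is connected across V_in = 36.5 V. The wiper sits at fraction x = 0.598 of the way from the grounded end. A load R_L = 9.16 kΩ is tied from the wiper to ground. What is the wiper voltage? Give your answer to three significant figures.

V_out ≈ 20.5 V

Lower segment x·R_p = 1.471 kΩ; upper segment (1−x)·R_p = 0.9889 kΩ.
R_L loads the lower segment: effective lower R = 1.268 kΩ.
Loaded-divider output: V_out = 36.5 × 0.5617 = 20.50 V.
(Unloaded: V_out = x·V_in = 21.8 V.)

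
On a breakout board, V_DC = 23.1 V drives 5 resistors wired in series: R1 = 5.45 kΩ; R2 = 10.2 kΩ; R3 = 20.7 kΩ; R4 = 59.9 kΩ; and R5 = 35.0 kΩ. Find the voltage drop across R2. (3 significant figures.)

Total series resistance ΣR = 5.45 + 10.2 + 20.7 + 59.9 + 35.0 = 131.2 kΩ.
Voltage divider: V = V_DC · (10.20 / 131.2) = 23.1 × 0.07771 = 1.795 V.

V ≈ 1.80 V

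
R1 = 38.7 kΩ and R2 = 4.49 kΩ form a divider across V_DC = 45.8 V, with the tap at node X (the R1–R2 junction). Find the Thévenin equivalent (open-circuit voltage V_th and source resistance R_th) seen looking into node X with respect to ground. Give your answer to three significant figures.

Open-circuit (no load on X): V_th = V_DC · R2/(R1 + R2) = 45.8 × 4.49/(38.70 + 4.49) = 4.761 V.
Looking into X with the source shorted: R_th = R1·R2/(R1+R2) = 38.70 × 4.49/43.19 = 4.023 kΩ.

V_th ≈ 4.76 V, R_th ≈ 4.02 kΩ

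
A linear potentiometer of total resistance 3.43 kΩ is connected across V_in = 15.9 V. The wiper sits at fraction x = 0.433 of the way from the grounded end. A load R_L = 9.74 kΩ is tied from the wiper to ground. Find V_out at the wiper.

The pot divides into 1.945 kΩ above the wiper and 1.485 kΩ below.
Lower segment in parallel with the load: 1.485 ‖ 9.74 = 1.289 kΩ.
Loaded-divider output: V_out = 15.9 × 0.3985 = 6.337 V.

V_out ≈ 6.34 V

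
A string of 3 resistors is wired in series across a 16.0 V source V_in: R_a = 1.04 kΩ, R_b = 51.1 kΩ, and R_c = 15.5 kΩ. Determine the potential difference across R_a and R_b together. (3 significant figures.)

ΣR = 1.04 + 51.1 + 15.5 = 67.64 kΩ.
R_{R_a..R_b} = 1.04 + 51.1 = 52.14 kΩ.
V = V_in · R/ΣR = 16.0 × 0.7708 = 12.33 V.

V ≈ 12.3 V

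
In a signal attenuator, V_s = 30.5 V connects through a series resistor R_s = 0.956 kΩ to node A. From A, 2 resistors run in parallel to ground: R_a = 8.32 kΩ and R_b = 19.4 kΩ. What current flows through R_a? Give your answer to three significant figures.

Parallel bank: R_p = 1/(1/8.32 + 1/19.4) = 5.823 kΩ.
V_A = 30.5 × 5.823/6.779 = 26.20 V.
Branch current I = V_A/R_a = 26.20/8.32 = 3.149 mA.

I ≈ 3.15 mA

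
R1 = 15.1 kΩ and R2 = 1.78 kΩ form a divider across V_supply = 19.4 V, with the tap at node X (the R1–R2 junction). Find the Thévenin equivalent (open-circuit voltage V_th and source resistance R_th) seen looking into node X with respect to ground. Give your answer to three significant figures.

V_th ≈ 2.05 V, R_th ≈ 1.59 kΩ

With X open, the divider is unloaded: V_th = 19.4 × 1.78/16.88 = 2.046 V.
Looking into X with the source shorted: R_th = R1·R2/(R1+R2) = 15.10 × 1.78/16.88 = 1.592 kΩ.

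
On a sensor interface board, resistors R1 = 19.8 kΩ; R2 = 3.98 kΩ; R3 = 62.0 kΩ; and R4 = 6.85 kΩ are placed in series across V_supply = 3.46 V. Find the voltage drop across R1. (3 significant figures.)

V ≈ 0.740 V

ΣR = 19.8 + 3.98 + 62.0 + 6.85 = 92.63 kΩ.
By the voltage-divider rule, V = 3.46 × 19.80/92.63 = 0.7396 V.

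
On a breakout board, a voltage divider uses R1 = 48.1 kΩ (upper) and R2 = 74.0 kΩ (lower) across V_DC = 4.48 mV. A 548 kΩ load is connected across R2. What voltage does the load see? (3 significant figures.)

V_out ≈ 2.58 mV

The load sits in parallel with R2, giving an effective lower resistance R2' = R2·R_L/(R2+R_L) = 65.20 kΩ.
Voltage divider with the loaded lower leg: V_out = 4.48 × 65.20/(48.1 + 65.20) = 4.48 × 0.5754 = 2.578 mV.
(Unloaded it would be 2.72 mV; the load pulls it down.)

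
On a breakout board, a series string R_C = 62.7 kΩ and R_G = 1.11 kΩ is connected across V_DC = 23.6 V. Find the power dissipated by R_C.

P ≈ 8.58 mW

ΣR = 63.81 kΩ → I = 23.6/63.81 = 0.3698 mA.
V(R_C) = I·R = 23.19 V; P = V·I = 23.19 × 0.3698 = 8.577 mW.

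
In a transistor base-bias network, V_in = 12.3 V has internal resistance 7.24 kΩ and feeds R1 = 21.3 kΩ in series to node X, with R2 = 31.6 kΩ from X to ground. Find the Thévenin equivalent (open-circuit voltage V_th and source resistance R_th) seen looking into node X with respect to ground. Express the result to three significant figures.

V_th ≈ 6.46 V, R_th ≈ 15.0 kΩ

R1' = 7.24 + 21.3 = 28.54 kΩ (source resistance + R1).
Open-circuit (no load on X): V_th = V_in · R2/(R1' + R2) = 12.3 × 31.6/(28.54 + 31.6) = 6.463 V.
Looking into X with the source shorted: R_th = R1'·R2/(R1'+R2) = 28.54 × 31.6/60.14 = 15.00 kΩ.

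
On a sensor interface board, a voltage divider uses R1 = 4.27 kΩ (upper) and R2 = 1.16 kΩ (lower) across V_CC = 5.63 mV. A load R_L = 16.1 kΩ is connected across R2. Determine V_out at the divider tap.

V_out ≈ 1.14 mV

First combine the lower leg with the load: R2 ‖ R_L = 1.082 kΩ.
Now apply the divider: V_out = 5.63 × 0.2022 = 1.138 mV.
(Unloaded it would be 1.20 mV; the load pulls it down.)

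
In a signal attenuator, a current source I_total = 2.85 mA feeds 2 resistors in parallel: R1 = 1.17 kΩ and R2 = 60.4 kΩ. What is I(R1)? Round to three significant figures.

I ≈ 2.80 mA

With just two branches, the current splits inversely with resistance.
So I = 2.85 × 60.4/61.57 = 2.796 mA.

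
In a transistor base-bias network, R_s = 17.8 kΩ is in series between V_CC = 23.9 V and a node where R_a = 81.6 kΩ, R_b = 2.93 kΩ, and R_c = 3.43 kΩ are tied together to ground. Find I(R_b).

Combine the parallel branches: R_p = (1/81.6 + 1/2.93 + 1/3.43)⁻¹ = 1.550 kΩ.
V_A by voltage divider: V_A = 23.9 × 1.550/(17.8 + 1.550) = 1.915 V.
Branch current I = V_A/R_b = 1.915/2.93 = 0.6535 mA.

I ≈ 0.653 mA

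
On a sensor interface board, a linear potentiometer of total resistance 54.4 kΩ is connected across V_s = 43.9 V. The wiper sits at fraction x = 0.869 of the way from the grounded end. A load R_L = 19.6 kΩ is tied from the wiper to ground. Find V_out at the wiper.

Lower segment x·R_p = 47.27 kΩ; upper segment (1−x)·R_p = 7.126 kΩ.
R_L loads the lower segment: effective lower R = 13.86 kΩ.
Loaded-divider output: V_out = 43.9 × 0.6604 = 28.99 V.
(Unloaded: V_out = x·V_s = 38.1 V.)

V_out ≈ 29.0 V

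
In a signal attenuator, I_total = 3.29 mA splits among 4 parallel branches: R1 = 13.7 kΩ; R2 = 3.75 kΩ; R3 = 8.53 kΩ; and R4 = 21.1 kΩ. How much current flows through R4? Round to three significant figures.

I ≈ 0.309 mA

Conductances: ΣG = 1/13.7 + 1/3.75 + 1/8.53 + 1/21.1 = 0.5043 (1/kΩ).
By the current-divider rule, I = I_total · G_k/ΣG = 3.29 × 0.09398 = 0.3092 mA.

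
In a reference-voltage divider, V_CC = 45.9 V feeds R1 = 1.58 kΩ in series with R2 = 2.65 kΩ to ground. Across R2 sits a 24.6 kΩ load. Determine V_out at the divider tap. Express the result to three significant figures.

V_out ≈ 27.6 V

The load sits in parallel with R2, giving an effective lower resistance R2' = R2·R_L/(R2+R_L) = 2.392 kΩ.
Voltage divider with the loaded lower leg: V_out = 45.9 × 2.392/(1.58 + 2.392) = 45.9 × 0.6022 = 27.64 V.
(Unloaded it would be 28.8 V; the load pulls it down.)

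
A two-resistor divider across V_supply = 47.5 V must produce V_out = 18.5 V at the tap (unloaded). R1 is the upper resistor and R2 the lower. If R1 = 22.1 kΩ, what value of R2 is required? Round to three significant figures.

R2 ≈ 14.1 kΩ

The divider ratio is R2/(R1+R2) = 18.5/47.5 = 0.3895.
R2 = R1 · 0.3895/(1 − 0.3895) = 14.10 kΩ.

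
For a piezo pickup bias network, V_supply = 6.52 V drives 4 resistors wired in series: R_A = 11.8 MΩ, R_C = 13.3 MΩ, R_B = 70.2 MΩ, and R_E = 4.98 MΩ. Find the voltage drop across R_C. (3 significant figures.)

V ≈ 0.865 V

ΣR = 11.8 + 13.3 + 70.2 + 4.98 = 100.3 MΩ.
V = V_supply · R/ΣR = 6.52 × 0.1326 = 0.8647 V.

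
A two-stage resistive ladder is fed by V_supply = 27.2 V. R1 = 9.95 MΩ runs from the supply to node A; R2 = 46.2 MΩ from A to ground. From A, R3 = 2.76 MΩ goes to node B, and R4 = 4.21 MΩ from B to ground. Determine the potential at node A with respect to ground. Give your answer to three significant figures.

V_A ≈ 10.3 V

Looking into the second stage from A: R3 + R4 = 6.970 MΩ appears in parallel with R2.
Effective lower resistance at A: R2 ‖ 6.970 = 6.056 MΩ.
V_A = 27.2 × 6.056/(9.95 + 6.056) = 10.29 V.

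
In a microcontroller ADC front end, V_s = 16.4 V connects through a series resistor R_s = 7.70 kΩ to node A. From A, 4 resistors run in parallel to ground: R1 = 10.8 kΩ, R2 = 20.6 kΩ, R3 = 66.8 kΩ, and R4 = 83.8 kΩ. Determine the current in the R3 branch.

Equivalent of the parallel group: R_p = 5.951 kΩ.
V_A by voltage divider: V_A = 16.4 × 5.951/(7.70 + 5.951) = 7.149 V.
I(R3) = V_A / R3 = 7.149/66.8 = 0.1070 mA.

I ≈ 0.107 mA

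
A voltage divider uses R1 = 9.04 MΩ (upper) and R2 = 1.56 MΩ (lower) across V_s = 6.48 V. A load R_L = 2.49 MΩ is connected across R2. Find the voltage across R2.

The load sits in parallel with R2, giving an effective lower resistance R2' = R2·R_L/(R2+R_L) = 0.9591 MΩ.
Then V_out = V_s · R2'/(R1 + R2') = 6.48 × 0.9591/9.999 = 0.6216 V.

V_out ≈ 0.622 V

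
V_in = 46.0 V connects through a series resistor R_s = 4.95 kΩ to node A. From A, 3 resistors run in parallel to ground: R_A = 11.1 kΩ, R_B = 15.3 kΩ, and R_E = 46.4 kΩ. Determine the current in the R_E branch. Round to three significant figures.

I ≈ 0.528 mA

Parallel bank: R_p = 1/(1/11.1 + 1/15.3 + 1/46.4) = 5.650 kΩ.
V_A by voltage divider: V_A = 46.0 × 5.650/(4.95 + 5.650) = 24.52 V.
I(R_E) = V_A / R_E = 24.52/46.4 = 0.5284 mA.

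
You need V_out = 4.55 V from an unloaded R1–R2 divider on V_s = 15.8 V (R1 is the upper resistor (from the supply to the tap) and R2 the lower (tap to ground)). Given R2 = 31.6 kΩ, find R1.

R1 ≈ 78.1 kΩ

V_out/V_s = R2/(R1+R2) = 0.2880.
R1 = R2·(1/k − 1) = 31.6 × 2.473 = 78.13 kΩ.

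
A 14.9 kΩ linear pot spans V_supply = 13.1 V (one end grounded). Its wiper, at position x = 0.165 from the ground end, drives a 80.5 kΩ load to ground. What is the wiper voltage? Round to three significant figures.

The pot divides into 12.44 kΩ above the wiper and 2.459 kΩ below.
(x·R_p) ‖ R_L = 2.386 kΩ.
Loaded-divider output: V_out = 13.1 × 0.1609 = 2.108 V.

V_out ≈ 2.11 V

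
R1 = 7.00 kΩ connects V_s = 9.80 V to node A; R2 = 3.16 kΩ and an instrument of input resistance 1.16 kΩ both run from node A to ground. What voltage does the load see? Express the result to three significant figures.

V_out ≈ 1.06 V

First combine the lower leg with the load: R2 ‖ R_L = 0.8485 kΩ.
Voltage divider with the loaded lower leg: V_out = 9.80 × 0.8485/(7.00 + 0.8485) = 9.80 × 0.1081 = 1.059 V.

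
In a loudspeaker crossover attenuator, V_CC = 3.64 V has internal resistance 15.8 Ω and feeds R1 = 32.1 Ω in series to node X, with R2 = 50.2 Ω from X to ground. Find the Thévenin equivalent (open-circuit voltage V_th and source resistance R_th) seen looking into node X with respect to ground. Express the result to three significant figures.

R1' = 15.8 + 32.1 = 47.90 Ω (source resistance + R1).
V_th is the unloaded tap voltage: V_CC · R2/(R1'+R2) = 3.64 × 0.5117 = 1.863 V.
With V_CC suppressed (replaced by a short), R_th = R1' ‖ R2 = (47.90 × 50.2)/(47.90 + 50.2) = 24.51 Ω.

V_th ≈ 1.86 V, R_th ≈ 24.5 Ω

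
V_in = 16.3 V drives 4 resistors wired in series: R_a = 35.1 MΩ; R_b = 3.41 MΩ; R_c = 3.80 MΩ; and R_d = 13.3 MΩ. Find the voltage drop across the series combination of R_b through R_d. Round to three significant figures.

V ≈ 6.01 V

ΣR = 35.1 + 3.41 + 3.80 + 13.3 = 55.61 MΩ.
R_{R_b..R_d} = 3.41 + 3.80 + 13.3 = 20.51 MΩ.
By the voltage-divider rule, V = 16.3 × 20.51/55.61 = 6.012 V.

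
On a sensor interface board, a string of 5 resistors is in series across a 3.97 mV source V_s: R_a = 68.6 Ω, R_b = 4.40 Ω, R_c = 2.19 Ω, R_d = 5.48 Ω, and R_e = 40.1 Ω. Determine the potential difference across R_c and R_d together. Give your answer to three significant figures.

Series total: ΣR = 68.6 + 4.40 + 2.19 + 5.48 + 40.1 = 120.8 Ω.
R_{R_c..R_d} = 2.19 + 5.48 = 7.670 Ω.
Voltage divider: V = V_s · (7.670 / 120.8) = 3.97 × 0.06351 = 0.2521 mV.

V ≈ 0.252 mV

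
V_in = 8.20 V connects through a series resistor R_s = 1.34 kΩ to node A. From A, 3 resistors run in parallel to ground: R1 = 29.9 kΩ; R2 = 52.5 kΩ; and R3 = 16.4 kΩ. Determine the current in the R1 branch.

Combine the parallel branches: R_p = (1/29.9 + 1/52.5 + 1/16.4)⁻¹ = 8.813 kΩ.
V_A = 8.20 × 8.813/10.15 = 7.118 V.
I(R1) = V_A / R1 = 7.118/29.9 = 0.2381 mA.

I ≈ 0.238 mA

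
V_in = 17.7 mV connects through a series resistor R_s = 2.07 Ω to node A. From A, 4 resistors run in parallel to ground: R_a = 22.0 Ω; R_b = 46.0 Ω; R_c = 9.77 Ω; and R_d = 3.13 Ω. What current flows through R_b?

Equivalent of the parallel group: R_p = 2.045 Ω.
V_A by voltage divider: V_A = 17.7 × 2.045/(2.07 + 2.045) = 8.796 mV.
I(R_b) = V_A / R_b = 8.796/46.0 = 0.1912 mA.

I ≈ 0.191 mA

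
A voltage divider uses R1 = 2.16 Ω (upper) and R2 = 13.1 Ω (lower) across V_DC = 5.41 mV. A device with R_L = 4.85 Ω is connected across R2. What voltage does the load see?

First combine the lower leg with the load: R2 ‖ R_L = 3.540 Ω.
Now apply the divider: V_out = 5.41 × 0.6210 = 3.360 mV.
(Unloaded it would be 4.64 mV; the load pulls it down.)

V_out ≈ 3.36 mV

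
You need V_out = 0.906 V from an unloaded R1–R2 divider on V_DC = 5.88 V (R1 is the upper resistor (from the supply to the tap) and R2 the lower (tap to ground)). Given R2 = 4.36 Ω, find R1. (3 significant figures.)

The divider ratio is R2/(R1+R2) = 0.906/5.88 = 0.1541.
Rearranging, R1 = R2·(1−k)/k = 4.36 × 5.490 = 23.94 Ω.

R1 ≈ 23.9 Ω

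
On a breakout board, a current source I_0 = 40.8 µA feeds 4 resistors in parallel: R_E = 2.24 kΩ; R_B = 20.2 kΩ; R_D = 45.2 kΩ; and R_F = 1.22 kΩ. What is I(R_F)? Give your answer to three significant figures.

Total conductance ΣG = 1/2.24 + 1/20.2 + 1/45.2 + 1/1.22 = 1.338 (units of 1/kΩ).
Current divider: I(R_F) = I_0 · G_k/ΣG = 40.8 × (0.8197/1.338) = 40.8 × 0.6127 = 25.00 µA.

I ≈ 25.0 µA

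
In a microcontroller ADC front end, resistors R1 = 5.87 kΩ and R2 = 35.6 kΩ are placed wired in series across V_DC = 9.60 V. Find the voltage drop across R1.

ΣR = 5.87 + 35.6 = 41.47 kΩ.
By the voltage-divider rule, V = 9.60 × 5.870/41.47 = 1.359 V.

V ≈ 1.36 V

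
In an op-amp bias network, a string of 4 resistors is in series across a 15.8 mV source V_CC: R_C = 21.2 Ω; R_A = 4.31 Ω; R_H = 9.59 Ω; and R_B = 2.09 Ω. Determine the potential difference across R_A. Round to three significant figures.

Series total: ΣR = 21.2 + 4.31 + 9.59 + 2.09 = 37.19 Ω.
By the voltage-divider rule, V = 15.8 × 4.310/37.19 = 1.831 mV.

V ≈ 1.83 mV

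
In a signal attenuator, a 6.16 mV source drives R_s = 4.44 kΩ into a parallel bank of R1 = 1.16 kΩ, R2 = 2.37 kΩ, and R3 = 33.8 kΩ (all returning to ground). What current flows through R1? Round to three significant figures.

Parallel bank: R_p = 1/(1/1.16 + 1/2.37 + 1/33.8) = 0.7613 kΩ.
V_A by voltage divider: V_A = 6.16 × 0.7613/(4.44 + 0.7613) = 0.9016 mV.
I(R1) = V_A / R1 = 0.9016/1.16 = 0.7772 µA.
(Check via current divider: I_total = 1.184 µA; share G_k/ΣG = 0.6563 → same result.)

I ≈ 0.777 µA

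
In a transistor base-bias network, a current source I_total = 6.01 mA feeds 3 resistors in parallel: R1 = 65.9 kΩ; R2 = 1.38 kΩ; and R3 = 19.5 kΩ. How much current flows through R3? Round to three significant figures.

Conductances: ΣG = 1/65.9 + 1/1.38 + 1/19.5 = 0.7911 (1/kΩ).
R3 takes the fraction G_k/ΣG = 0.05128/0.7911 = 0.06482, so I = 6.01 × 0.06482 = 0.3896 mA.

I ≈ 0.390 mA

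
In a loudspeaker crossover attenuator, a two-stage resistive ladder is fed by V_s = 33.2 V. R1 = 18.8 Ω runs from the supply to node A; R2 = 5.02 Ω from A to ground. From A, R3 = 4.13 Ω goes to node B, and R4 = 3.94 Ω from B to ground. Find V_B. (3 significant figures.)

V_B ≈ 2.29 V

Looking into the second stage from A: R3 + R4 = 8.070 Ω appears in parallel with R2.
R2 ‖ (R3+R4) = 3.095 Ω.
V_A = 33.2 × 3.095/(18.8 + 3.095) = 4.693 V.
V_B = V_A × 0.4882 = 2.291 V.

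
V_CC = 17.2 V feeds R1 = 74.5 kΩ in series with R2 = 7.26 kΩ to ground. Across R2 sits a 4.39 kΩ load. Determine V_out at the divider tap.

R2 ‖ R_L = (7.26 × 4.39)/(7.26 + 4.39) = 2.736 kΩ.
Then V_out = V_CC · R2'/(R1 + R2') = 17.2 × 2.736/77.24 = 0.6092 V.
(Unloaded it would be 1.53 V; the load pulls it down.)

V_out ≈ 0.609 V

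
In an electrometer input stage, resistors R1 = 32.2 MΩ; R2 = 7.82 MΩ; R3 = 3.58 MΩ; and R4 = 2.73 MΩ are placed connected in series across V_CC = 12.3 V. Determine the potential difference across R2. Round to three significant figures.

V ≈ 2.08 V

Total series resistance ΣR = 32.2 + 7.82 + 3.58 + 2.73 = 46.33 MΩ.
By the voltage-divider rule, V = 12.3 × 7.820/46.33 = 2.076 V.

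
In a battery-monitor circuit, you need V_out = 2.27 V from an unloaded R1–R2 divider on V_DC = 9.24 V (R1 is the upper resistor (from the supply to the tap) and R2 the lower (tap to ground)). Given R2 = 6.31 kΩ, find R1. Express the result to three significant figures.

The divider ratio is R2/(R1+R2) = 2.27/9.24 = 0.2457.
Rearranging, R1 = R2·(1−k)/k = 6.31 × 3.070 = 19.37 kΩ.

R1 ≈ 19.4 kΩ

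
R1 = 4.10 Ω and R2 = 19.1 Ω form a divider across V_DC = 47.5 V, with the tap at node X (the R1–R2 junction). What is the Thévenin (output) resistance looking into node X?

With V_DC suppressed (replaced by a short), R_th = R1 ‖ R2 = (4.100 × 19.1)/(4.100 + 19.1) = 3.375 Ω.

R_th ≈ 3.38 Ω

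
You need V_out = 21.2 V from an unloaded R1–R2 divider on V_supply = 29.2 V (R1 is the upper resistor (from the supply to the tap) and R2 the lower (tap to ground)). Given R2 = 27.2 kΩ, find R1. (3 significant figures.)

R1 ≈ 10.3 kΩ

Required fraction k = V_out/V_supply = 0.7260.
R1 = R2·(1/k − 1) = 27.2 × 0.3774 = 10.26 kΩ.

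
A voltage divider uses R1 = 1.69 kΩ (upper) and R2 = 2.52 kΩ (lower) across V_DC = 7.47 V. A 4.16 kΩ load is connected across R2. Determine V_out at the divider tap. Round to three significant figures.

V_out ≈ 3.60 V

First combine the lower leg with the load: R2 ‖ R_L = 1.569 kΩ.
Now apply the divider: V_out = 7.47 × 0.4815 = 3.597 V.
(Unloaded it would be 4.47 V; the load pulls it down.)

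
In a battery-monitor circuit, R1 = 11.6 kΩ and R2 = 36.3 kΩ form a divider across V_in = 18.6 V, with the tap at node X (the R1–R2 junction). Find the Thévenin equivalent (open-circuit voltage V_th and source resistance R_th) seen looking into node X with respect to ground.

Open-circuit (no load on X): V_th = V_in · R2/(R1 + R2) = 18.6 × 36.3/(11.60 + 36.3) = 14.10 V.
Zeroing V_in shorts the top of R1 to ground, so R_th = R1 ‖ R2 = 8.791 kΩ.

V_th ≈ 14.1 V, R_th ≈ 8.79 kΩ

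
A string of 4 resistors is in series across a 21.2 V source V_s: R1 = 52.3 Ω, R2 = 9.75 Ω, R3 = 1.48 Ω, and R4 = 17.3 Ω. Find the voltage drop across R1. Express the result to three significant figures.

V ≈ 13.7 V

ΣR = 52.3 + 9.75 + 1.48 + 17.3 = 80.83 Ω.
Voltage divider: V = V_s · (52.30 / 80.83) = 21.2 × 0.6470 = 13.72 V.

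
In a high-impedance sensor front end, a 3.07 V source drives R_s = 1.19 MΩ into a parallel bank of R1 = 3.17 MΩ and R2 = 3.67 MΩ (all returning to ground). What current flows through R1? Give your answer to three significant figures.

Parallel bank: R_p = 1/(1/3.17 + 1/3.67) = 1.701 MΩ.
V_A by voltage divider: V_A = 3.07 × 1.701/(1.19 + 1.701) = 1.806 V.
Branch current I = V_A/R1 = 1.806/3.17 = 0.5698 µA.

I ≈ 0.570 µA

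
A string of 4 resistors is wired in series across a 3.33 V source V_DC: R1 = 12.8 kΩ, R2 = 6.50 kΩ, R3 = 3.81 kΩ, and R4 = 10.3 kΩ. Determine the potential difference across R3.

V ≈ 0.380 V

ΣR = 12.8 + 6.50 + 3.81 + 10.3 = 33.41 kΩ.
Voltage divider: V = V_DC · (3.810 / 33.41) = 3.33 × 0.1140 = 0.3797 V.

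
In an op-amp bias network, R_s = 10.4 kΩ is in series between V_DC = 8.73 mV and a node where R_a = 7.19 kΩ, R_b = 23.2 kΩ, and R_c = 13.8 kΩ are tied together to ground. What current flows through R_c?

I ≈ 0.173 µA

Equivalent of the parallel group: R_p = 3.927 kΩ.
V_A by voltage divider: V_A = 8.73 × 3.927/(10.4 + 3.927) = 2.393 mV.
Branch current I = V_A/R_c = 2.393/13.8 = 0.1734 µA.
(Equivalently: I_total = 0.6093 µA, then current-divider fraction G_k/ΣG = 0.2846.)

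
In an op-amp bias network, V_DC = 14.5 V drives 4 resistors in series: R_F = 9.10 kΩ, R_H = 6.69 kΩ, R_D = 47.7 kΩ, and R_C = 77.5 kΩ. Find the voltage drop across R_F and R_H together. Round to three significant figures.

Series total: ΣR = 9.10 + 6.69 + 47.7 + 77.5 = 141.0 kΩ.
R_{R_F..R_H} = 9.10 + 6.69 = 15.79 kΩ.
By the voltage-divider rule, V = 14.5 × 15.79/141.0 = 1.624 V.

V ≈ 1.62 V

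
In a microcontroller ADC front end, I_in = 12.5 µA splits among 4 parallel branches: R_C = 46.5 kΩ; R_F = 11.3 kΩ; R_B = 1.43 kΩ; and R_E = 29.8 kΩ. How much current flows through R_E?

ΣG = 1/46.5 + 1/11.3 + 1/1.43 + 1/29.8 = 0.8429.
By the current-divider rule, I = I_in · G_k/ΣG = 12.5 × 0.03981 = 0.4977 µA.

I ≈ 0.498 µA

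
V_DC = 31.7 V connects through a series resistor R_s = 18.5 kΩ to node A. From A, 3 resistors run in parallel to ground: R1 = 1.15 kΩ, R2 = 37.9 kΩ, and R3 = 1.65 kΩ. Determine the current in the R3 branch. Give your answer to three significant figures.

Equivalent of the parallel group: R_p = 0.6658 kΩ.
V_A = 31.7 × 0.6658/19.17 = 1.101 V.
I(R3) = V_A / R3 = 1.101/1.65 = 0.6674 mA.

I ≈ 0.667 mA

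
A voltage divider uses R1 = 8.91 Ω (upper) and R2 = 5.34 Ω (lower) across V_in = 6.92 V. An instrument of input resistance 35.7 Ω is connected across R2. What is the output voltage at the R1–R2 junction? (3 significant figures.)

R2 ‖ R_L = (5.34 × 35.7)/(5.34 + 35.7) = 4.645 Ω.
Then V_out = V_in · R2'/(R1 + R2') = 6.92 × 4.645/13.56 = 2.371 V.

V_out ≈ 2.37 V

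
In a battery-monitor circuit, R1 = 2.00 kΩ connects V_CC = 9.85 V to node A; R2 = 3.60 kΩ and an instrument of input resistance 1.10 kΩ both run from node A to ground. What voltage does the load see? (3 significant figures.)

The load sits in parallel with R2, giving an effective lower resistance R2' = R2·R_L/(R2+R_L) = 0.8426 kΩ.
Now apply the divider: V_out = 9.85 × 0.2964 = 2.920 V.

V_out ≈ 2.92 V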